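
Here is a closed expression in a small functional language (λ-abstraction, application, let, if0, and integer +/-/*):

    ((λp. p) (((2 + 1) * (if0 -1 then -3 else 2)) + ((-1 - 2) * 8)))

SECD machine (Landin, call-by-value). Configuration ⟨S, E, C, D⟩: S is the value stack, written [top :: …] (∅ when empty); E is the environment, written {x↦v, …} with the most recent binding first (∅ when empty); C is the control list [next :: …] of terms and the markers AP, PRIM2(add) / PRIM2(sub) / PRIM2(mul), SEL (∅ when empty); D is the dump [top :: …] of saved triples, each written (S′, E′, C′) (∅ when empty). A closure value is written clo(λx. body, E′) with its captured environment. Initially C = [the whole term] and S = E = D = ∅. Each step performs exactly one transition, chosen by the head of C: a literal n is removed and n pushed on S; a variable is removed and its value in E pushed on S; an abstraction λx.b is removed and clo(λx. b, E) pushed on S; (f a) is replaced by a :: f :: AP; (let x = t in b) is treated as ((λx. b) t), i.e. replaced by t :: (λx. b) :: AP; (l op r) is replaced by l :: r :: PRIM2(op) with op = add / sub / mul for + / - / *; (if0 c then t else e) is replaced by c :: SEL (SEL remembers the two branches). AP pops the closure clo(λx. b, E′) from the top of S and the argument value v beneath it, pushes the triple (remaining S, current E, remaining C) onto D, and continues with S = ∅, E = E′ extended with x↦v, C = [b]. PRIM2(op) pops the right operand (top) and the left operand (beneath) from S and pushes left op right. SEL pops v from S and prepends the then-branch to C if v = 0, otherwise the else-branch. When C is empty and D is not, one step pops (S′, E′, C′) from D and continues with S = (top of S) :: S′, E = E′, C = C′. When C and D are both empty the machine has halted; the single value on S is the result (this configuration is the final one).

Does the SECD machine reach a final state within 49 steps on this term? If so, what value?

t=0: <S=∅, E=∅, C=[((λp. p) (((2 + 1) * (if0 -1 then -3 else 2)) + ((-1 - 2) * 8)))], D=∅>
t=1: <S=∅, E=∅, C=[(((2 + 1) * (if0 -1 then -3 else 2)) + ((-1 - 2) * 8)) :: (λp. p) :: AP], D=∅>
t=2: <S=∅, E=∅, C=[((2 + 1) * (if0 -1 then -3 else 2)) :: ((-1 - 2) * 8) :: PRIM2(add) :: (λp. p) :: AP], D=∅>
t=3: <S=∅, E=∅, C=[(2 + 1) :: (if0 -1 then -3 else 2) :: PRIM2(mul) :: ((-1 - 2) * 8) :: PRIM2(add) :: (λp. p) :: AP], D=∅>
t=4: <S=∅, E=∅, C=[2 :: 1 :: PRIM2(add) :: (if0 -1 then -3 else 2) :: PRIM2(mul) :: ((-1 - 2) * 8) :: PRIM2(add) :: (λp. p) :: AP], D=∅>
t=5: <S=[2], E=∅, C=[1 :: PRIM2(add) :: (if0 -1 then -3 else 2) :: PRIM2(mul) :: ((-1 - 2) * 8) :: PRIM2(add) :: (λp. p) :: AP], D=∅>
t=6: <S=[1 :: 2], E=∅, C=[PRIM2(add) :: (if0 -1 then -3 else 2) :: PRIM2(mul) :: ((-1 - 2) * 8) :: PRIM2(add) :: (λp. p) :: AP], D=∅>
t=7: <S=[3], E=∅, C=[(if0 -1 then -3 else 2) :: PRIM2(mul) :: ((-1 - 2) * 8) :: PRIM2(add) :: (λp. p) :: AP], D=∅>
t=8: <S=[3], E=∅, C=[-1 :: SEL :: PRIM2(mul) :: ((-1 - 2) * 8) :: PRIM2(add) :: (λp. p) :: AP], D=∅>
t=9: <S=[-1 :: 3], E=∅, C=[SEL :: PRIM2(mul) :: ((-1 - 2) * 8) :: PRIM2(add) :: (λp. p) :: AP], D=∅>
t=10: <S=[3], E=∅, C=[2 :: PRIM2(mul) :: ((-1 - 2) * 8) :: PRIM2(add) :: (λp. p) :: AP], D=∅>
t=11: <S=[2 :: 3], E=∅, C=[PRIM2(mul) :: ((-1 - 2) * 8) :: PRIM2(add) :: (λp. p) :: AP], D=∅>
t=12: <S=[6], E=∅, C=[((-1 - 2) * 8) :: PRIM2(add) :: (λp. p) :: AP], D=∅>
t=13: <S=[6], E=∅, C=[(-1 - 2) :: 8 :: PRIM2(mul) :: PRIM2(add) :: (λp. p) :: AP], D=∅>
t=14: <S=[6], E=∅, C=[-1 :: 2 :: PRIM2(sub) :: 8 :: PRIM2(mul) :: PRIM2(add) :: (λp. p) :: AP], D=∅>
t=15: <S=[-1 :: 6], E=∅, C=[2 :: PRIM2(sub) :: 8 :: PRIM2(mul) :: PRIM2(add) :: (λp. p) :: AP], D=∅>
t=16: <S=[2 :: -1 :: 6], E=∅, C=[PRIM2(sub) :: 8 :: PRIM2(mul) :: PRIM2(add) :: (λp. p) :: AP], D=∅>
t=17: <S=[-3 :: 6], E=∅, C=[8 :: PRIM2(mul) :: PRIM2(add) :: (λp. p) :: AP], D=∅>
t=18: <S=[8 :: -3 :: 6], E=∅, C=[PRIM2(mul) :: PRIM2(add) :: (λp. p) :: AP], D=∅>
t=19: <S=[-24 :: 6], E=∅, C=[PRIM2(add) :: (λp. p) :: AP], D=∅>
t=20: <S=[-18], E=∅, C=[(λp. p) :: AP], D=∅>
t=21: <S=[clo(λp. p, ∅) :: -18], E=∅, C=[AP], D=∅>
t=22: <S=∅, E={p↦-18}, C=[p], D=[(∅, ∅, ∅)]>
t=23: <S=[-18], E={p↦-18}, C=∅, D=[(∅, ∅, ∅)]>
t=24: <S=[-18], E=∅, C=∅, D=∅>
→ final value -18

Answer: -18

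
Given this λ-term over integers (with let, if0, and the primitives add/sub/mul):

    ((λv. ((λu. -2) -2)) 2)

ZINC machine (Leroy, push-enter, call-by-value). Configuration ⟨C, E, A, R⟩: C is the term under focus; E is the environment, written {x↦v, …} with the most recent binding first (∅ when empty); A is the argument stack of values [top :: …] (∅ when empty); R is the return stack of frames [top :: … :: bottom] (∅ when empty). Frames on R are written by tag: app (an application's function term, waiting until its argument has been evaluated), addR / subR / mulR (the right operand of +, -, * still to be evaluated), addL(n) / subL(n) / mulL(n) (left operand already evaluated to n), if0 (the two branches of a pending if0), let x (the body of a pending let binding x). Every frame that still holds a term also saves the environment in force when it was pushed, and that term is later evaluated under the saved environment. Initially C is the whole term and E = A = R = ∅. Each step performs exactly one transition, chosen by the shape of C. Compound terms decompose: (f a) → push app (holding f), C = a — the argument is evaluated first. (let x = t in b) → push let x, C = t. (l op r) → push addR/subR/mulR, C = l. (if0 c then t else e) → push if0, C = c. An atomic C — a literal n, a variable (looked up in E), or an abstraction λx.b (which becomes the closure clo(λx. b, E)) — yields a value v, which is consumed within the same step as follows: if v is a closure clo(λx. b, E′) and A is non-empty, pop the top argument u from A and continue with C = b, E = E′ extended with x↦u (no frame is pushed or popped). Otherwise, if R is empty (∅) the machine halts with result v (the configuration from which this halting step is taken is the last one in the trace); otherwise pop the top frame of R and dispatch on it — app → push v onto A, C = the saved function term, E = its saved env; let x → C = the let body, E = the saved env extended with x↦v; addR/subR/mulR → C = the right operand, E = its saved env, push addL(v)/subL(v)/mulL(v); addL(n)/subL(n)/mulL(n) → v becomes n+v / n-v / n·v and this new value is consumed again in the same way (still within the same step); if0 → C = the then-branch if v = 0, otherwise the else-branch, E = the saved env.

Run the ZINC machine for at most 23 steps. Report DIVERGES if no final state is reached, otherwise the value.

[0] ⟨C=((λv. ((λu. -2) -2)) 2); E=∅; A=∅; R=∅⟩
[1] ⟨C=2; E=∅; A=∅; R=[app]⟩
[2] ⟨C=(λv. ((λu. -2) -2)); E=∅; A=[2]; R=∅⟩
[3] ⟨C=((λu. -2) -2); E={v↦2}; A=∅; R=∅⟩
[4] ⟨C=-2; E={v↦2}; A=∅; R=[app]⟩
[5] ⟨C=(λu. -2); E={v↦2}; A=[-2]; R=∅⟩
[6] ⟨C=-2; E={u↦-2, v↦2}; A=∅; R=∅⟩
→ final value -2

Answer: -2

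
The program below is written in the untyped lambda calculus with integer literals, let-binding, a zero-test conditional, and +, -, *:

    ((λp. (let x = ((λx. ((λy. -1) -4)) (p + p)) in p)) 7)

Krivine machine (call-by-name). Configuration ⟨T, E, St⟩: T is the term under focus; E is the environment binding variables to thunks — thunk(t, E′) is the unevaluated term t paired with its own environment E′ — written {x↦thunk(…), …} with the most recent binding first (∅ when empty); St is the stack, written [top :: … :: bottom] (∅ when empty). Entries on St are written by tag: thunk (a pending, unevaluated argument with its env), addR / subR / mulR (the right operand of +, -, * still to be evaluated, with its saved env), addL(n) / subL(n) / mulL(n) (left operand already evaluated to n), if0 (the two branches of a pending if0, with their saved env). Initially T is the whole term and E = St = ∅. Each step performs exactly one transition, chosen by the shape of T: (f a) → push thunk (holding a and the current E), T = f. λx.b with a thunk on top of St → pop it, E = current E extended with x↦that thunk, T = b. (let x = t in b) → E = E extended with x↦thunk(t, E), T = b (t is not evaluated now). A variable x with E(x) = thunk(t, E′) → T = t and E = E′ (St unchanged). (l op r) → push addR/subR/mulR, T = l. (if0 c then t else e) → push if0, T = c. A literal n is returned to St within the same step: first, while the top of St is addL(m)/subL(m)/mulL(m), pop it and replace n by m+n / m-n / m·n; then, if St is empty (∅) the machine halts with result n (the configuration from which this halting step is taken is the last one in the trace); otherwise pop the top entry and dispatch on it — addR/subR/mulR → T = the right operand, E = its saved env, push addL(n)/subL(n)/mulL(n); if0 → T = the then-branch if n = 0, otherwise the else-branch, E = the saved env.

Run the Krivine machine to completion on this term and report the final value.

0. ⟨T=((λp. (let x = ((λx. ((λy. -1) -4)) (p + p)) in p)) 7); E=∅; St=∅⟩
1. ⟨T=(λp. (let x = ((λx. ((λy. -1) -4)) (p + p)) in p)); E=∅; St=[thunk]⟩
2. ⟨T=(let x = ((λx. ((λy. -1) -4)) (p + p)) in p); E={p↦thunk(7, ∅)}; St=∅⟩
3. ⟨T=p; E={x↦thunk(((λx. ((λy. -1) -4)) (p + p)), {p↦thunk(7, ∅)}), p↦thunk(7, ∅)}; St=∅⟩
4. ⟨T=7; E=∅; St=∅⟩
→ final value 7

Answer: 7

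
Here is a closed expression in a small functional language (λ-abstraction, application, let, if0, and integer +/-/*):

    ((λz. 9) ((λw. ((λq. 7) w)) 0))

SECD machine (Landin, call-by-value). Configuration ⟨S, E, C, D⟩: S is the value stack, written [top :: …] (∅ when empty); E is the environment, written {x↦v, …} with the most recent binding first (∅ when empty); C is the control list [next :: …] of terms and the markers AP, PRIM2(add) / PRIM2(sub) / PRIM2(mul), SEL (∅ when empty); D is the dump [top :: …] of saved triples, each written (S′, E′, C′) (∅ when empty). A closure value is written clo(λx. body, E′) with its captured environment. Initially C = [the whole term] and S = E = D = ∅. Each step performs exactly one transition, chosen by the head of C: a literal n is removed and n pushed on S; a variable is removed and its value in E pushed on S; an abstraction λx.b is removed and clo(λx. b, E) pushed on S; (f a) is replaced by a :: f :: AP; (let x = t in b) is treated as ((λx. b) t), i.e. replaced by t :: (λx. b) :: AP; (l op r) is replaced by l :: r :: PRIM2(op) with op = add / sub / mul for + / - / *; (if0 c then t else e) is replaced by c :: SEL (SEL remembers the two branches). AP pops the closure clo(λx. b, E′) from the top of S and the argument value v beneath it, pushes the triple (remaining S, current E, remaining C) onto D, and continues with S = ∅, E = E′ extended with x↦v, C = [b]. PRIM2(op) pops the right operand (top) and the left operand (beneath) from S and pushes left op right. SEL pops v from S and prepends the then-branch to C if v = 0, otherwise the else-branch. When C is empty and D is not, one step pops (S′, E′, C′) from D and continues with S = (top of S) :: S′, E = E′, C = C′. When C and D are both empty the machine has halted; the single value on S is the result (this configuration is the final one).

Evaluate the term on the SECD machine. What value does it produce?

0. <S=∅, E=∅, C=[((λz. 9) ((λw. ((λq. 7) w)) 0))], D=∅>
1. <S=∅, E=∅, C=[((λw. ((λq. 7) w)) 0) :: (λz. 9) :: AP], D=∅>
2. <S=∅, E=∅, C=[0 :: (λw. ((λq. 7) w)) :: AP :: (λz. 9) :: AP], D=∅>
3. <S=[0], E=∅, C=[(λw. ((λq. 7) w)) :: AP :: (λz. 9) :: AP], D=∅>
4. <S=[clo(λw. ((λq. 7) w), ∅) :: 0], E=∅, C=[AP :: (λz. 9) :: AP], D=∅>
5. <S=∅, E={w↦0}, C=[((λq. 7) w)], D=[(∅, ∅, [(λz. 9) :: AP])]>
6. <S=∅, E={w↦0}, C=[w :: (λq. 7) :: AP], D=[(∅, ∅, [(λz. 9) :: AP])]>
7. <S=[0], E={w↦0}, C=[(λq. 7) :: AP], D=[(∅, ∅, [(λz. 9) :: AP])]>
8. <S=[clo(λq. 7, {w↦0}) :: 0], E={w↦0}, C=[AP], D=[(∅, ∅, [(λz. 9) :: AP])]>
9. <S=∅, E={q↦0, w↦0}, C=[7], D=[(∅, {w↦0}, ∅) :: (∅, ∅, [(λz. 9) :: AP])]>
10. <S=[7], E={q↦0, w↦0}, C=∅, D=[(∅, {w↦0}, ∅) :: (∅, ∅, [(λz. 9) :: AP])]>
11. <S=[7], E={w↦0}, C=∅, D=[(∅, ∅, [(λz. 9) :: AP])]>
12. <S=[7], E=∅, C=[(λz. 9) :: AP], D=∅>
13. <S=[clo(λz. 9, ∅) :: 7], E=∅, C=[AP], D=∅>
14. <S=∅, E={z↦7}, C=[9], D=[(∅, ∅, ∅)]>
15. <S=[9], E={z↦7}, C=∅, D=[(∅, ∅, ∅)]>
16. <S=[9], E=∅, C=∅, D=∅>
→ final value 9

Answer: 9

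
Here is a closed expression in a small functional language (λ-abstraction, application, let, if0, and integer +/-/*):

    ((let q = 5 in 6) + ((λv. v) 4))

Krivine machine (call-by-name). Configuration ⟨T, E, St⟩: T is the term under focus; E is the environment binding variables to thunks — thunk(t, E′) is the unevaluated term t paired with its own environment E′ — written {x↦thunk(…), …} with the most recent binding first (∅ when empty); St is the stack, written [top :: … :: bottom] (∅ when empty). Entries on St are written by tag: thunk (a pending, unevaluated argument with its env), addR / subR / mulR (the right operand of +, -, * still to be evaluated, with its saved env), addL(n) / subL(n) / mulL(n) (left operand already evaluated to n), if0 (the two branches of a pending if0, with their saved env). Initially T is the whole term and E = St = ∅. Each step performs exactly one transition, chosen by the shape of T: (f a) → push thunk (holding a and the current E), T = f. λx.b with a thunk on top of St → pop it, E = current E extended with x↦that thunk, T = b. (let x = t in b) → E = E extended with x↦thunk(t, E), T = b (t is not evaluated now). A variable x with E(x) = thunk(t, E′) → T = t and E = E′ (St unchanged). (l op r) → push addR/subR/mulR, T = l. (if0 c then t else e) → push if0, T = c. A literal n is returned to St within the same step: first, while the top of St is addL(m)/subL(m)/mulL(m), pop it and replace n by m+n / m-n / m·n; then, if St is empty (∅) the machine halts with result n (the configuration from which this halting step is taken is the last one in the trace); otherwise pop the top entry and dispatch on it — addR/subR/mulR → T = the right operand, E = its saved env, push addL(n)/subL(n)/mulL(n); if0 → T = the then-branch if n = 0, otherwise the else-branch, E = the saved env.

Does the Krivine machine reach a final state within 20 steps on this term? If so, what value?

Answer: 10

Derivation:
t=0: <T=((let q = 5 in 6) + ((λv. v) 4)), E=∅, St=∅>
t=1: <T=(let q = 5 in 6), E=∅, St=[addR]>
t=2: <T=6, E={q↦thunk(5, ∅)}, St=[addR]>
t=3: <T=((λv. v) 4), E=∅, St=[addL(6)]>
t=4: <T=(λv. v), E=∅, St=[thunk :: addL(6)]>
t=5: <T=v, E={v↦thunk(4, ∅)}, St=[addL(6)]>
t=6: <T=4, E=∅, St=[addL(6)]>
→ final value 10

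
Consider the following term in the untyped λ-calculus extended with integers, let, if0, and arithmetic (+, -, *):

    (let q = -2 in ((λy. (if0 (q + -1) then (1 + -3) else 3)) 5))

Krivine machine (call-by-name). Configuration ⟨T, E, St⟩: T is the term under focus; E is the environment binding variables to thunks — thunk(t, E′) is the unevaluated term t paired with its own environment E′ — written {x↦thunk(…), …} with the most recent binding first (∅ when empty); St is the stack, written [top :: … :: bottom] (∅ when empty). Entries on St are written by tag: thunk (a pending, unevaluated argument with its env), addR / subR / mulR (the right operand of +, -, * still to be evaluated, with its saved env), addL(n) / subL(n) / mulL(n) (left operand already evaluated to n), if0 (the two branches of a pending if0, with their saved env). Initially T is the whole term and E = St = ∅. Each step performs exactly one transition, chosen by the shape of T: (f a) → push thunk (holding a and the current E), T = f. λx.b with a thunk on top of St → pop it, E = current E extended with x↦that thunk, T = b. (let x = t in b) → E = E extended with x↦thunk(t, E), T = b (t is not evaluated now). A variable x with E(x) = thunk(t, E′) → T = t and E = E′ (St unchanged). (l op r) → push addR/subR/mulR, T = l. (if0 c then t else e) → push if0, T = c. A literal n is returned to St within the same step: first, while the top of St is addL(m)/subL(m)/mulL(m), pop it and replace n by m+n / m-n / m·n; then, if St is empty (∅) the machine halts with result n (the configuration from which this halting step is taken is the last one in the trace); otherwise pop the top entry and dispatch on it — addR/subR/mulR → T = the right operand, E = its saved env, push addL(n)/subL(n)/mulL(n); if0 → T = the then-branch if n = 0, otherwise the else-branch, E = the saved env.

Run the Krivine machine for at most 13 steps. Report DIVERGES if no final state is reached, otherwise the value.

step 0: ⟨T=(let q = -2 in ((λy. (if0 (q + -1) then (1 + -3) else 3)) 5)); E=∅; St=∅⟩
step 1: ⟨T=((λy. (if0 (q + -1) then (1 + -3) else 3)) 5); E={q↦thunk(-2, ∅)}; St=∅⟩
step 2: ⟨T=(λy. (if0 (q + -1) then (1 + -3) else 3)); E={q↦thunk(-2, ∅)}; St=[thunk]⟩
step 3: ⟨T=(if0 (q + -1) then (1 + -3) else 3); E={y↦thunk(5, {q↦thunk(-2, ∅)}), q↦thunk(-2, ∅)}; St=∅⟩
step 4: ⟨T=(q + -1); E={y↦thunk(5, {q↦thunk(-2, ∅)}), q↦thunk(-2, ∅)}; St=[if0]⟩
step 5: ⟨T=q; E={y↦thunk(5, {q↦thunk(-2, ∅)}), q↦thunk(-2, ∅)}; St=[addR :: if0]⟩
step 6: ⟨T=-2; E=∅; St=[addR :: if0]⟩
step 7: ⟨T=-1; E={y↦thunk(5, {q↦thunk(-2, ∅)}), q↦thunk(-2, ∅)}; St=[addL(-2) :: if0]⟩
step 8: ⟨T=3; E={y↦thunk(5, {q↦thunk(-2, ∅)}), q↦thunk(-2, ∅)}; St=∅⟩
→ final value 3

Answer: 3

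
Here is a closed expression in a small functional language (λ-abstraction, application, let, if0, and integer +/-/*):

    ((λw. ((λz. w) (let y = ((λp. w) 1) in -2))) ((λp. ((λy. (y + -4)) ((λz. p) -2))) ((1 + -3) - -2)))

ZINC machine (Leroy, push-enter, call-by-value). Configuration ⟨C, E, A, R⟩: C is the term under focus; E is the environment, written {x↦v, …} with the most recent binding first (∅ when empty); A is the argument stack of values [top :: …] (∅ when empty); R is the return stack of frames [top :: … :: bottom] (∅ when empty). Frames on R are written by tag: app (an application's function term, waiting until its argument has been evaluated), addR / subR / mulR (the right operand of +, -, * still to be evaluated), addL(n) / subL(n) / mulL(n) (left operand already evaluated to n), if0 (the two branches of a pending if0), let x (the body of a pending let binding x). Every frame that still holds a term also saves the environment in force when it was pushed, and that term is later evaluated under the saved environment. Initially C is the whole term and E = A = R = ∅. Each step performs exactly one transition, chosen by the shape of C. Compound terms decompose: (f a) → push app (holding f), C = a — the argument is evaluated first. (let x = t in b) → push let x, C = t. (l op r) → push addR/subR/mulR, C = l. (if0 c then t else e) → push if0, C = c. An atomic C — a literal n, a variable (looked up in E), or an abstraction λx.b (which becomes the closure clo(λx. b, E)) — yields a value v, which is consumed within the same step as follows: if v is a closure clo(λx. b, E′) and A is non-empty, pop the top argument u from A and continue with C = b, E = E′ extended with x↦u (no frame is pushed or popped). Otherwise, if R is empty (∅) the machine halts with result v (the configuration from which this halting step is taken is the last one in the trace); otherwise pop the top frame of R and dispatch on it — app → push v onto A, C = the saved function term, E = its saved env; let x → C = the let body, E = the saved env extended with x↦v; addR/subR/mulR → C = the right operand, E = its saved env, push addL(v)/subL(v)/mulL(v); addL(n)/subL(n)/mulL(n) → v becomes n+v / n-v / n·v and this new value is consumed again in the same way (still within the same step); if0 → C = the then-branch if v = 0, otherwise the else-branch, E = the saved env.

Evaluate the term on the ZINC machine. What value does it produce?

Answer: -4

Execution trace:
0. ⟨C=((λw. ((λz. w) (let y = ((λp. w) 1) in -2))) ((λp. ((λy. (y + -4)) ((λz. p) -2))) ((1 + -3) - -2))); E=∅; A=∅; R=∅⟩
1. ⟨C=((λp. ((λy. (y + -4)) ((λz. p) -2))) ((1 + -3) - -2)); E=∅; A=∅; R=[app]⟩
2. ⟨C=((1 + -3) - -2); E=∅; A=∅; R=[app :: app]⟩
3. ⟨C=(1 + -3); E=∅; A=∅; R=[subR :: app :: app]⟩
4. ⟨C=1; E=∅; A=∅; R=[addR :: subR :: app :: app]⟩
5. ⟨C=-3; E=∅; A=∅; R=[addL(1) :: subR :: app :: app]⟩
6. ⟨C=-2; E=∅; A=∅; R=[subL(-2) :: app :: app]⟩
7. ⟨C=(λp. ((λy. (y + -4)) ((λz. p) -2))); E=∅; A=[0]; R=[app]⟩
8. ⟨C=((λy. (y + -4)) ((λz. p) -2)); E={p↦0}; A=∅; R=[app]⟩
9. ⟨C=((λz. p) -2); E={p↦0}; A=∅; R=[app :: app]⟩
10. ⟨C=-2; E={p↦0}; A=∅; R=[app :: app :: app]⟩
11. ⟨C=(λz. p); E={p↦0}; A=[-2]; R=[app :: app]⟩
12. ⟨C=p; E={z↦-2, p↦0}; A=∅; R=[app :: app]⟩
13. ⟨C=(λy. (y + -4)); E={p↦0}; A=[0]; R=[app]⟩
14. ⟨C=(y + -4); E={y↦0, p↦0}; A=∅; R=[app]⟩
15. ⟨C=y; E={y↦0, p↦0}; A=∅; R=[addR :: app]⟩
16. ⟨C=-4; E={y↦0, p↦0}; A=∅; R=[addL(0) :: app]⟩
17. ⟨C=(λw. ((λz. w) (let y = ((λp. w) 1) in -2))); E=∅; A=[-4]; R=∅⟩
18. ⟨C=((λz. w) (let y = ((λp. w) 1) in -2)); E={w↦-4}; A=∅; R=∅⟩
19. ⟨C=(let y = ((λp. w) 1) in -2); E={w↦-4}; A=∅; R=[app]⟩
20. ⟨C=((λp. w) 1); E={w↦-4}; A=∅; R=[let y :: app]⟩
21. ⟨C=1; E={w↦-4}; A=∅; R=[app :: let y :: app]⟩
22. ⟨C=(λp. w); E={w↦-4}; A=[1]; R=[let y :: app]⟩
23. ⟨C=w; E={p↦1, w↦-4}; A=∅; R=[let y :: app]⟩
24. ⟨C=-2; E={y↦-4, w↦-4}; A=∅; R=[app]⟩
25. ⟨C=(λz. w); E={w↦-4}; A=[-2]; R=∅⟩
26. ⟨C=w; E={z↦-2, w↦-4}; A=∅; R=∅⟩
→ final value -4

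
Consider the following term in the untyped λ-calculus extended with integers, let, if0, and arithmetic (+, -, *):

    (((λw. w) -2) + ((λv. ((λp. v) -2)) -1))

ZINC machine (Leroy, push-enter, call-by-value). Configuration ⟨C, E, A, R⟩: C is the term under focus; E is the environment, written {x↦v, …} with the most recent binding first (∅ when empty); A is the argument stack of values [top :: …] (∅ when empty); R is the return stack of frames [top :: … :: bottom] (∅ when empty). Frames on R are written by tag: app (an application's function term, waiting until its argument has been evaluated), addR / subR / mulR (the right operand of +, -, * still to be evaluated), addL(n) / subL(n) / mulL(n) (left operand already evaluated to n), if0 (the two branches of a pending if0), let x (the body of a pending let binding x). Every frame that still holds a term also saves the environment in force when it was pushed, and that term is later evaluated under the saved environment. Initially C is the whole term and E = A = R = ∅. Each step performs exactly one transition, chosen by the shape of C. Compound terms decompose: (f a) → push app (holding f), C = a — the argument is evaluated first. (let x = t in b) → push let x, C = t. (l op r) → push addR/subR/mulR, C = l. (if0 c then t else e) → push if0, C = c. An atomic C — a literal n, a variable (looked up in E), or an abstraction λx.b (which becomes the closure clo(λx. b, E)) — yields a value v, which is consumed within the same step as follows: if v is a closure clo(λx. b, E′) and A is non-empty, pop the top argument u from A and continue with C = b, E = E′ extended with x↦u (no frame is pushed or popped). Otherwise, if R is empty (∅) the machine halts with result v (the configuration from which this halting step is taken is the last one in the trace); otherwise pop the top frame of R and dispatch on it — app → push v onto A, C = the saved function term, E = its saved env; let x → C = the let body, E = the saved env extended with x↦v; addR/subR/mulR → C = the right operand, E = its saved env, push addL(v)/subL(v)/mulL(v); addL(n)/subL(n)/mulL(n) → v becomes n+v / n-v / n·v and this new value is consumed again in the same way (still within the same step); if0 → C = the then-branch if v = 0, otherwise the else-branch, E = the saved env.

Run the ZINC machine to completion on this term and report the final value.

step 0: ⟨C=(((λw. w) -2) + ((λv. ((λp. v) -2)) -1)); E=∅; A=∅; R=∅⟩
step 1: ⟨C=((λw. w) -2); E=∅; A=∅; R=[addR]⟩
step 2: ⟨C=-2; E=∅; A=∅; R=[app :: addR]⟩
step 3: ⟨C=(λw. w); E=∅; A=[-2]; R=[addR]⟩
step 4: ⟨C=w; E={w↦-2}; A=∅; R=[addR]⟩
step 5: ⟨C=((λv. ((λp. v) -2)) -1); E=∅; A=∅; R=[addL(-2)]⟩
step 6: ⟨C=-1; E=∅; A=∅; R=[app :: addL(-2)]⟩
step 7: ⟨C=(λv. ((λp. v) -2)); E=∅; A=[-1]; R=[addL(-2)]⟩
step 8: ⟨C=((λp. v) -2); E={v↦-1}; A=∅; R=[addL(-2)]⟩
step 9: ⟨C=-2; E={v↦-1}; A=∅; R=[app :: addL(-2)]⟩
step 10: ⟨C=(λp. v); E={v↦-1}; A=[-2]; R=[addL(-2)]⟩
step 11: ⟨C=v; E={p↦-2, v↦-1}; A=∅; R=[addL(-2)]⟩
→ final value -3

Answer: -3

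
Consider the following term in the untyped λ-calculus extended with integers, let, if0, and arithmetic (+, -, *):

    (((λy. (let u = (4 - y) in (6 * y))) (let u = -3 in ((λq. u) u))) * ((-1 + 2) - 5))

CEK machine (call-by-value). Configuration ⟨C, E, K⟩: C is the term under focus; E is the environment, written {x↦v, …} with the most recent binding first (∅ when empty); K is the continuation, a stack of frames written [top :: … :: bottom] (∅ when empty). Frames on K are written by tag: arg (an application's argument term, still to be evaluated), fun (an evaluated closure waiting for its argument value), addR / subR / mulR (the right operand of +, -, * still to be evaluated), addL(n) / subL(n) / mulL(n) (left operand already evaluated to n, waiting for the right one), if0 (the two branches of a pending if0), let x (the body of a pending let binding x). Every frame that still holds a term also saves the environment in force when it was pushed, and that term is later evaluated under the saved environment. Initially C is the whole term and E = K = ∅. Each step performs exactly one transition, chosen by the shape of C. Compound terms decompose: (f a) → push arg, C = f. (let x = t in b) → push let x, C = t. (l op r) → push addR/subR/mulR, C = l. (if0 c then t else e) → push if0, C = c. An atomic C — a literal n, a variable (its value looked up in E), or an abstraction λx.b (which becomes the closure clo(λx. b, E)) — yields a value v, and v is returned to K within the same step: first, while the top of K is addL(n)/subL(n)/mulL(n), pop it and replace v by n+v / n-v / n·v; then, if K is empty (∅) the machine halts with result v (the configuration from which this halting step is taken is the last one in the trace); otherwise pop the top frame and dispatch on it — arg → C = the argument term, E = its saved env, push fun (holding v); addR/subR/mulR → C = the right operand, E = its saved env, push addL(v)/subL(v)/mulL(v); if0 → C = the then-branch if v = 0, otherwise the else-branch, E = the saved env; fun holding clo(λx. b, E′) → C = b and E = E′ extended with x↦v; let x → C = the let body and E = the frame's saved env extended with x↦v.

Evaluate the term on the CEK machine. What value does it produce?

Answer: 72

Derivation:
[0] ⟨C=(((λy. (let u = (4 - y) in (6 * y))) (let u = -3 in ((λq. u) u))) * ((-1 + 2) - 5)); E=∅; K=∅⟩
[1] ⟨C=((λy. (let u = (4 - y) in (6 * y))) (let u = -3 in ((λq. u) u))); E=∅; K=[mulR]⟩
[2] ⟨C=(λy. (let u = (4 - y) in (6 * y))); E=∅; K=[arg :: mulR]⟩
[3] ⟨C=(let u = -3 in ((λq. u) u)); E=∅; K=[fun :: mulR]⟩
[4] ⟨C=-3; E=∅; K=[let u :: fun :: mulR]⟩
[5] ⟨C=((λq. u) u); E={u↦-3}; K=[fun :: mulR]⟩
[6] ⟨C=(λq. u); E={u↦-3}; K=[arg :: fun :: mulR]⟩
[7] ⟨C=u; E={u↦-3}; K=[fun :: fun :: mulR]⟩
[8] ⟨C=u; E={q↦-3, u↦-3}; K=[fun :: mulR]⟩
[9] ⟨C=(let u = (4 - y) in (6 * y)); E={y↦-3}; K=[mulR]⟩
[10] ⟨C=(4 - y); E={y↦-3}; K=[let u :: mulR]⟩
[11] ⟨C=4; E={y↦-3}; K=[subR :: let u :: mulR]⟩
[12] ⟨C=y; E={y↦-3}; K=[subL(4) :: let u :: mulR]⟩
[13] ⟨C=(6 * y); E={u↦7, y↦-3}; K=[mulR]⟩
[14] ⟨C=6; E={u↦7, y↦-3}; K=[mulR :: mulR]⟩
[15] ⟨C=y; E={u↦7, y↦-3}; K=[mulL(6) :: mulR]⟩
[16] ⟨C=((-1 + 2) - 5); E=∅; K=[mulL(-18)]⟩
[17] ⟨C=(-1 + 2); E=∅; K=[subR :: mulL(-18)]⟩
[18] ⟨C=-1; E=∅; K=[addR :: subR :: mulL(-18)]⟩
[19] ⟨C=2; E=∅; K=[addL(-1) :: subR :: mulL(-18)]⟩
[20] ⟨C=5; E=∅; K=[subL(1) :: mulL(-18)]⟩
→ final value 72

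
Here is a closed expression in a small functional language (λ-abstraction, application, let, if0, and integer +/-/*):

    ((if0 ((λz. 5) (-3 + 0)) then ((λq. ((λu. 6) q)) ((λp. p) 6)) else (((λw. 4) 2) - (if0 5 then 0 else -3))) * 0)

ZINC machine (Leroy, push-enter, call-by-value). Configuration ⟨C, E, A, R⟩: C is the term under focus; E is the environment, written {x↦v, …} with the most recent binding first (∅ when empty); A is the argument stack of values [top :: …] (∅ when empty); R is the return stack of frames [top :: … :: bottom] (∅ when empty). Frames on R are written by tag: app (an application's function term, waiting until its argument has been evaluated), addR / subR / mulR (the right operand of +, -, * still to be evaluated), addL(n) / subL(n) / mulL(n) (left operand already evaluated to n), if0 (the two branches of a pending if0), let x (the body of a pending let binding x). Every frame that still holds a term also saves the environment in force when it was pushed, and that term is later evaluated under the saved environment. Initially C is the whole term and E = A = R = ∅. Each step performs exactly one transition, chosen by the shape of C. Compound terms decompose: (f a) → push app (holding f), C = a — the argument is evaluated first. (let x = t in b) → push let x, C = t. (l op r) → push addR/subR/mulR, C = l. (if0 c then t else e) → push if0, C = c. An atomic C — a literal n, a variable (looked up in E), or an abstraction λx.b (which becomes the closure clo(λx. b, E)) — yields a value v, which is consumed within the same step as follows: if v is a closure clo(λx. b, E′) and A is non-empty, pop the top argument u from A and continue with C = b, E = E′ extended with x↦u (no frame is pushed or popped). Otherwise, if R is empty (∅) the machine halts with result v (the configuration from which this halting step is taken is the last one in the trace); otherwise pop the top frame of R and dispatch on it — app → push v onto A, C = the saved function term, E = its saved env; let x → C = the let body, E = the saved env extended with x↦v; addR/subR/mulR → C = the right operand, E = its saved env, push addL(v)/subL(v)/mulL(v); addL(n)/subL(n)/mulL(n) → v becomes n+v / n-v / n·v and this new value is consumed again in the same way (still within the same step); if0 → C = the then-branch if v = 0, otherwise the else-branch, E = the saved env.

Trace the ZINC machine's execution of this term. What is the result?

Answer: 0

Machine steps:
t=0: [C=((if0 ((λz. 5) (-3 + 0)) then ((λq. ((λu. 6) q)) ((λp. p) 6)) else (((λw. 4) 2) - (if0 5 then 0 else -3))) * 0) | E=∅ | A=∅ | R=∅]
t=1: [C=(if0 ((λz. 5) (-3 + 0)) then ((λq. ((λu. 6) q)) ((λp. p) 6)) else (((λw. 4) 2) - (if0 5 then 0 else -3))) | E=∅ | A=∅ | R=[mulR]]
t=2: [C=((λz. 5) (-3 + 0)) | E=∅ | A=∅ | R=[if0 :: mulR]]
t=3: [C=(-3 + 0) | E=∅ | A=∅ | R=[app :: if0 :: mulR]]
t=4: [C=-3 | E=∅ | A=∅ | R=[addR :: app :: if0 :: mulR]]
t=5: [C=0 | E=∅ | A=∅ | R=[addL(-3) :: app :: if0 :: mulR]]
t=6: [C=(λz. 5) | E=∅ | A=[-3] | R=[if0 :: mulR]]
t=7: [C=5 | E={z↦-3} | A=∅ | R=[if0 :: mulR]]
t=8: [C=(((λw. 4) 2) - (if0 5 then 0 else -3)) | E=∅ | A=∅ | R=[mulR]]
t=9: [C=((λw. 4) 2) | E=∅ | A=∅ | R=[subR :: mulR]]
t=10: [C=2 | E=∅ | A=∅ | R=[app :: subR :: mulR]]
t=11: [C=(λw. 4) | E=∅ | A=[2] | R=[subR :: mulR]]
t=12: [C=4 | E={w↦2} | A=∅ | R=[subR :: mulR]]
t=13: [C=(if0 5 then 0 else -3) | E=∅ | A=∅ | R=[subL(4) :: mulR]]
t=14: [C=5 | E=∅ | A=∅ | R=[if0 :: subL(4) :: mulR]]
t=15: [C=-3 | E=∅ | A=∅ | R=[subL(4) :: mulR]]
t=16: [C=0 | E=∅ | A=∅ | R=[mulL(7)]]
→ final value 0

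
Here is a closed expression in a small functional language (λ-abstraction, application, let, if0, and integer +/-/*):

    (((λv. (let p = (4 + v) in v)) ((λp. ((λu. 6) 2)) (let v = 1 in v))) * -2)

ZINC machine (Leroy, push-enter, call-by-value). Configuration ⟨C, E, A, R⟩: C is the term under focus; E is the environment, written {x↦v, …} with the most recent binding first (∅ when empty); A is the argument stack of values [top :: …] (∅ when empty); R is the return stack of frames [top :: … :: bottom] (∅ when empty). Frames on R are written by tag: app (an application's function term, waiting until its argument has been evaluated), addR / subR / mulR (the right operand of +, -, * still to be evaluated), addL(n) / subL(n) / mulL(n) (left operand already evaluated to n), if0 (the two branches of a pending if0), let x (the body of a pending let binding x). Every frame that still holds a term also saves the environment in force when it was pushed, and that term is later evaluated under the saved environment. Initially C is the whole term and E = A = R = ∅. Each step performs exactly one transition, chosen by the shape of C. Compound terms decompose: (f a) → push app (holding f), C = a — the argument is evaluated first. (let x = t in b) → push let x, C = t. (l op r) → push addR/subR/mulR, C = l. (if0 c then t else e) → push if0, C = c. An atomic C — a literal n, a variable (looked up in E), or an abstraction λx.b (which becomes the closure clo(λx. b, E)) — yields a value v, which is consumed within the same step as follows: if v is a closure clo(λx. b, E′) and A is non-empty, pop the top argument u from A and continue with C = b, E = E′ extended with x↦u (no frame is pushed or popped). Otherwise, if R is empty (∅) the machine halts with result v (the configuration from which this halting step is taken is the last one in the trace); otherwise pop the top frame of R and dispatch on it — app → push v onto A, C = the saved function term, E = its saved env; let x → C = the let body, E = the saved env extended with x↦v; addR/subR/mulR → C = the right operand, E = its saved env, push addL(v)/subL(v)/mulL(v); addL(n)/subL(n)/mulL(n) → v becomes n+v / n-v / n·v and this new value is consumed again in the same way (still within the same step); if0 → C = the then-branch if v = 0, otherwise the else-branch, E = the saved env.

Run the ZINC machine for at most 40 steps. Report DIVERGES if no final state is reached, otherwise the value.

step 0: <C=(((λv. (let p = (4 + v) in v)) ((λp. ((λu. 6) 2)) (let v = 1 in v))) * -2), E=∅, A=∅, R=∅>
step 1: <C=((λv. (let p = (4 + v) in v)) ((λp. ((λu. 6) 2)) (let v = 1 in v))), E=∅, A=∅, R=[mulR]>
step 2: <C=((λp. ((λu. 6) 2)) (let v = 1 in v)), E=∅, A=∅, R=[app :: mulR]>
step 3: <C=(let v = 1 in v), E=∅, A=∅, R=[app :: app :: mulR]>
step 4: <C=1, E=∅, A=∅, R=[let v :: app :: app :: mulR]>
step 5: <C=v, E={v↦1}, A=∅, R=[app :: app :: mulR]>
step 6: <C=(λp. ((λu. 6) 2)), E=∅, A=[1], R=[app :: mulR]>
step 7: <C=((λu. 6) 2), E={p↦1}, A=∅, R=[app :: mulR]>
step 8: <C=2, E={p↦1}, A=∅, R=[app :: app :: mulR]>
step 9: <C=(λu. 6), E={p↦1}, A=[2], R=[app :: mulR]>
step 10: <C=6, E={u↦2, p↦1}, A=∅, R=[app :: mulR]>
step 11: <C=(λv. (let p = (4 + v) in v)), E=∅, A=[6], R=[mulR]>
step 12: <C=(let p = (4 + v) in v), E={v↦6}, A=∅, R=[mulR]>
step 13: <C=(4 + v), E={v↦6}, A=∅, R=[let p :: mulR]>
step 14: <C=4, E={v↦6}, A=∅, R=[addR :: let p :: mulR]>
step 15: <C=v, E={v↦6}, A=∅, R=[addL(4) :: let p :: mulR]>
step 16: <C=v, E={p↦10, v↦6}, A=∅, R=[mulR]>
step 17: <C=-2, E=∅, A=∅, R=[mulL(6)]>
→ final value -12

Answer: -12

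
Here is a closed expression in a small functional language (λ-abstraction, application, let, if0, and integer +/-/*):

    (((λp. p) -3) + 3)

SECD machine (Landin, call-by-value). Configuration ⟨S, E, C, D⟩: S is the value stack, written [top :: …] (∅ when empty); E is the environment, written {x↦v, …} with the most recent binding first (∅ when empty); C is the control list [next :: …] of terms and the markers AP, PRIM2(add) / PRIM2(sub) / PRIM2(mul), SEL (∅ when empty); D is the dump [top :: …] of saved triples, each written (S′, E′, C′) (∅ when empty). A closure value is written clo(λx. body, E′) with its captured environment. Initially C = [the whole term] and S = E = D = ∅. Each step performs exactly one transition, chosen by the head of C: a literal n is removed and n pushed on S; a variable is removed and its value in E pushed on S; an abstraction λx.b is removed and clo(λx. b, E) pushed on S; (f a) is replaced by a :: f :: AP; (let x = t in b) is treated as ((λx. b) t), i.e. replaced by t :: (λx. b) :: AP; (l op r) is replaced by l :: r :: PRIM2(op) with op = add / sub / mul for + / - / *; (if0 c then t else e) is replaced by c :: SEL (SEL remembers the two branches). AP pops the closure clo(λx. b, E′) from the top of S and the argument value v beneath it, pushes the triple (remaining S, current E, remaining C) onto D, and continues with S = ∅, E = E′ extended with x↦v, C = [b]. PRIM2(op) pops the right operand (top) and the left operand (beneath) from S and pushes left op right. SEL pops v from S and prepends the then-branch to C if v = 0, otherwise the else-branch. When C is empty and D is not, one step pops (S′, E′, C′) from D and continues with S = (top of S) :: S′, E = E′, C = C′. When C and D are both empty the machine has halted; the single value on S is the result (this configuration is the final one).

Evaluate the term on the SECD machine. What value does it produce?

t=0: ⟨S=∅; E=∅; C=[(((λp. p) -3) + 3)]; D=∅⟩
t=1: ⟨S=∅; E=∅; C=[((λp. p) -3) :: 3 :: PRIM2(add)]; D=∅⟩
t=2: ⟨S=∅; E=∅; C=[-3 :: (λp. p) :: AP :: 3 :: PRIM2(add)]; D=∅⟩
t=3: ⟨S=[-3]; E=∅; C=[(λp. p) :: AP :: 3 :: PRIM2(add)]; D=∅⟩
t=4: ⟨S=[clo(λp. p, ∅) :: -3]; E=∅; C=[AP :: 3 :: PRIM2(add)]; D=∅⟩
t=5: ⟨S=∅; E={p↦-3}; C=[p]; D=[(∅, ∅, [3 :: PRIM2(add)])]⟩
t=6: ⟨S=[-3]; E={p↦-3}; C=∅; D=[(∅, ∅, [3 :: PRIM2(add)])]⟩
t=7: ⟨S=[-3]; E=∅; C=[3 :: PRIM2(add)]; D=∅⟩
t=8: ⟨S=[3 :: -3]; E=∅; C=[PRIM2(add)]; D=∅⟩
t=9: ⟨S=[0]; E=∅; C=∅; D=∅⟩
→ final value 0

Answer: 0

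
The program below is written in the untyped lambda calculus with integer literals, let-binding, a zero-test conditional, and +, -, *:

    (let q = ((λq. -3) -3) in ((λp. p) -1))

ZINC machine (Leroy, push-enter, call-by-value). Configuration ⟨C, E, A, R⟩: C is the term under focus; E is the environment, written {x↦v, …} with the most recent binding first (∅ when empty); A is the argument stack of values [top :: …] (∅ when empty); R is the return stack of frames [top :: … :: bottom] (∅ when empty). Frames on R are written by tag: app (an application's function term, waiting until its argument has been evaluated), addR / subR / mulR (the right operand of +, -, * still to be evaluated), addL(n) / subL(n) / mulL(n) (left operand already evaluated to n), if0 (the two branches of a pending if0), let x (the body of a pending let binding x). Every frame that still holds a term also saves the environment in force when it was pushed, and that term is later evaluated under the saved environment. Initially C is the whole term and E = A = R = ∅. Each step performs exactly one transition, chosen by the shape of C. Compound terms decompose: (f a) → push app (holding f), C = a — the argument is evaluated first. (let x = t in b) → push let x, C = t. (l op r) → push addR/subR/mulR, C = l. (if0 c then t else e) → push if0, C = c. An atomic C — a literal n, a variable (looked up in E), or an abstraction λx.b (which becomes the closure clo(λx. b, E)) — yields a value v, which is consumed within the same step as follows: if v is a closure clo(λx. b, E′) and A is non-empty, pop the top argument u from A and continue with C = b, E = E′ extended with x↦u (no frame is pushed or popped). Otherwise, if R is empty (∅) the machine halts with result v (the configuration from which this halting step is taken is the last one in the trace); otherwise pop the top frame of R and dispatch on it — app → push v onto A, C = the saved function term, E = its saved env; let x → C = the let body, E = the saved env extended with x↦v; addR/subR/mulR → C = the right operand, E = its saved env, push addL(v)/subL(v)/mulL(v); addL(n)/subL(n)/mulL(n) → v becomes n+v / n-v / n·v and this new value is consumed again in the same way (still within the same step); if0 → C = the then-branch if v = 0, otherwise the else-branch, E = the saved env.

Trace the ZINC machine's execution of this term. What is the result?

step 0: <C=(let q = ((λq. -3) -3) in ((λp. p) -1)), E=∅, A=∅, R=∅>
step 1: <C=((λq. -3) -3), E=∅, A=∅, R=[let q]>
step 2: <C=-3, E=∅, A=∅, R=[app :: let q]>
step 3: <C=(λq. -3), E=∅, A=[-3], R=[let q]>
step 4: <C=-3, E={q↦-3}, A=∅, R=[let q]>
step 5: <C=((λp. p) -1), E={q↦-3}, A=∅, R=∅>
step 6: <C=-1, E={q↦-3}, A=∅, R=[app]>
step 7: <C=(λp. p), E={q↦-3}, A=[-1], R=∅>
step 8: <C=p, E={p↦-1, q↦-3}, A=∅, R=∅>
→ final value -1

Answer: -1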